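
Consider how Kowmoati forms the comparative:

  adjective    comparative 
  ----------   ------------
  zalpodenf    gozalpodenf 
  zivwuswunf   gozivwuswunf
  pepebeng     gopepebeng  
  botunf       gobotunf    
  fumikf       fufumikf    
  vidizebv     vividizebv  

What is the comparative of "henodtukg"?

"henodtukg" has second-to-last letter 'k'. The one such stem in the data (fumikf → fufumikf) repeats the first consonant+vowel as a prefix (as does vidizebv), so the same rule applies.
The other pattern: stems whose second-to-last letter is 'n' add the prefix go-.
So henodtukg → hehenodtukg.

hehenodtukg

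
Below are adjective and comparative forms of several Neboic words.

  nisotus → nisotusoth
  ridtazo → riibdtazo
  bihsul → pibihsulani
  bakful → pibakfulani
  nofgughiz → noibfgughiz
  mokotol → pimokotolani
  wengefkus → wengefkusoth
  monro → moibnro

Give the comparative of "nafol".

"nafol" ends in -l. The stems ending in -l (mokotol → pimokotolani, bakful → pibakfulani, bihsul → pibihsulani) add pi- … -ani around the stem.
The other patterns: stems ending in -s add -oth; stems ending in -o or -z insert -ib- after the first vowel.
So nafol → pinafolani.

pinafolani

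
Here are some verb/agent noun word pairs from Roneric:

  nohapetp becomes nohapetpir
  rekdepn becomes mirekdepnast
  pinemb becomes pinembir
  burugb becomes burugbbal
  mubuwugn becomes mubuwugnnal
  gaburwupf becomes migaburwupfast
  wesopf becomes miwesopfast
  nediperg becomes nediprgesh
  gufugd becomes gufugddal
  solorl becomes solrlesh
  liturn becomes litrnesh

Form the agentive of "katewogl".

pinemb and burugb both end in -b yet inflect differently (pinembir, burugbbal), so the final letter is not what conditions the rule; the second-to-last letter is.
"katewogl" has second-to-last letter 'g'. The stems whose second-to-last letter is 'g' (burugb → burugbbal, mubuwugn → mubuwugnnal, gufugd → gufugddal) double the final consonant and add -al.
The other patterns: stems whose second-to-last letter is 'm' or 't' add -ir; stems whose second-to-last letter is 'r' delete the last vowel and add -esh; stems whose second-to-last letter is 'p' add mi- … -ast around the stem.
So katewogl → katewogllal.

katewogllal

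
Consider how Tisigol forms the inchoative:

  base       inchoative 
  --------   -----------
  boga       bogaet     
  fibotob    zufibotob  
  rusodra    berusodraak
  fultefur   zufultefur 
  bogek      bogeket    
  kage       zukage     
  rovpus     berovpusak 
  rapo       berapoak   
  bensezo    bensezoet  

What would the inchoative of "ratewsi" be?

beratewsiak

rapo and bensezo both end in -o yet inflect differently (berapoak, bensezoet), so the final letter is not what conditions the rule; the first letter is.
"ratewsi" begins with r-. The stems beginning with r- (rapo → berapoak, rusodra → berusodraak, rovpus → berovpusak) add be- … -ak around the stem.
So ratewsi → beratewsiak.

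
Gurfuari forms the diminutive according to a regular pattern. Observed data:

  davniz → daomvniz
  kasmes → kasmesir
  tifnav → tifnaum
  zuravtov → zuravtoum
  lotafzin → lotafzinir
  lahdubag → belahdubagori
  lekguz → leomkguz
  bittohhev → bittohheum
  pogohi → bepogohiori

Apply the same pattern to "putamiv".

putamium

bittohhev and kasmes both have last vowel 'e' yet inflect differently (bittohheum, kasmesir), so the last vowel is not what conditions the rule; the final letter is.
"putamiv" ends in -v. The stems ending in -v (tifnav → tifnaum, zuravtov → zuravtoum, bittohhev → bittohheum) drop the final letter and add -um.
The other patterns: stems ending in -n or -s add -ir; stems ending in -z insert -om- after the first vowel; stems ending in -g or -i add be- … -ori around the stem.
So putamiv → putamium.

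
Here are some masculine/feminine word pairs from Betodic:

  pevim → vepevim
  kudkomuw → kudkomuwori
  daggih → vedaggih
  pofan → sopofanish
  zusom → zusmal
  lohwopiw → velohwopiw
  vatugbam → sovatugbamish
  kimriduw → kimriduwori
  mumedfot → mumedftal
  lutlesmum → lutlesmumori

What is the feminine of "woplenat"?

vatugbam and lutlesmum both end in -m yet inflect differently (sovatugbamish, lutlesmumori), so the final letter is not what conditions the rule; the last vowel is.
"woplenat" has last vowel 'a'. The stems whose last vowel is 'a' (pofan → sopofanish, vatugbam → sovatugbamish) add so- … -ish around the stem.
The other patterns: stems whose last vowel is 'u' add -ori; stems whose last vowel is 'o' delete the last vowel and add -al; stems whose last vowel is 'i' add the prefix ve-.
So woplenat → sowoplenatish.

sowoplenatish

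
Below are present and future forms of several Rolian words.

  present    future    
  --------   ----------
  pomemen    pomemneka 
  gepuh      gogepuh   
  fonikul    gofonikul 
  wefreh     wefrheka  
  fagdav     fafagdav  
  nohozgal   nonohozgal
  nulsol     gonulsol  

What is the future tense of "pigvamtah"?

"pigvamtah" has last vowel 'a'. The stems whose last vowel is 'a' (fagdav → fafagdav, nohozgal → nonohozgal) repeat the first consonant+vowel as a prefix.
So pigvamtah → pipigvamtah.

pipigvamtah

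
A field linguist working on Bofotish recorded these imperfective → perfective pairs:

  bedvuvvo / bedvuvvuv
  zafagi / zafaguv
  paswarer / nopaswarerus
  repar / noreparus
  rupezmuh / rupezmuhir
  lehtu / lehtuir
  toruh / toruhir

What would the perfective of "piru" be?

repar and rupezmuh both begin with r- yet inflect differently (noreparus, rupezmuhir), so the first letter is not what conditions the rule; the final letter is.
"piru" ends in -u. The one such stem in the data (lehtu → lehtuir) adds -ir, so the same rule applies.
The other patterns: stems ending in -i or -o drop the final letter and add -uv; stems ending in -r add no- … -us around the stem.
So piru → piruir.

piruir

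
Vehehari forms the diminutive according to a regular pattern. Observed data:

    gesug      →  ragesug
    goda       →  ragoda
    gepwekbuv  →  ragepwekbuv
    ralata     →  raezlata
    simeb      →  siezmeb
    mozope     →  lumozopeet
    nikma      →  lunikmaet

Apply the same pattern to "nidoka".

lunidokaet

goda and ralata both end in -a yet inflect differently (ragoda, raezlata), so the final letter is not what conditions the rule; the first letter is.
"nidoka" begins with n-. The one such stem in the data (nikma → lunikmaet) adds lu- … -et around the stem, so the same rule applies.
The other patterns: stems beginning with g- add the prefix ra-; stems beginning with r- or s- insert -ez- after the first vowel.
So nidoka → lunidokaet.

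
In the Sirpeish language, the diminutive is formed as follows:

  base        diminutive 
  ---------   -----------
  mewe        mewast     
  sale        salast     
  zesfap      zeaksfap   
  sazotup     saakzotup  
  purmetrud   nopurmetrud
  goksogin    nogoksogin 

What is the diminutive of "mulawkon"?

"mulawkon" ends in -n. The one such stem in the data (goksogin → nogoksogin) adds the prefix no-, so the same rule applies.
So mulawkon → nomulawkon.

nomulawkon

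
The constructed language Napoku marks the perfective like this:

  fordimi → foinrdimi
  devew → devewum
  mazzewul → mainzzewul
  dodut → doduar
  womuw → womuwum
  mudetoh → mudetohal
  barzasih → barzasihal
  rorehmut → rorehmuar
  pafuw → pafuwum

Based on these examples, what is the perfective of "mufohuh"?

rorehmut and pafuw both have last vowel 'u' yet inflect differently (rorehmuar, pafuwum), so the last vowel is not what conditions the rule; the final letter is.
"mufohuh" ends in -h. The stems ending in -h (barzasih → barzasihal, mudetoh → mudetohal) add -al.
So mufohuh → mufohuhal.

mufohuhal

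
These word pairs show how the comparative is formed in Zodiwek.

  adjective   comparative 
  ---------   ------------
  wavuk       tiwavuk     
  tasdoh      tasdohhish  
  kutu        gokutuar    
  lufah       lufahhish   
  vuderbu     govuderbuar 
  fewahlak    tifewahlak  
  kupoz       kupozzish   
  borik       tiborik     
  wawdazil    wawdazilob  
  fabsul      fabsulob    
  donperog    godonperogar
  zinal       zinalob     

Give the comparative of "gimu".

zinal and fewahlak both have last vowel 'a' yet inflect differently (zinalob, tifewahlak), so the last vowel is not what conditions the rule; the final letter is.
"gimu" ends in -u. The stems ending in -u (vuderbu → govuderbuar, kutu → gokutuar) add go- … -ar around the stem.
The other patterns: stems ending in -l add -ob; stems ending in -k add the prefix ti-; stems ending in -h or -z double the final consonant and add -ish.
So gimu → gogimuar.

gogimuar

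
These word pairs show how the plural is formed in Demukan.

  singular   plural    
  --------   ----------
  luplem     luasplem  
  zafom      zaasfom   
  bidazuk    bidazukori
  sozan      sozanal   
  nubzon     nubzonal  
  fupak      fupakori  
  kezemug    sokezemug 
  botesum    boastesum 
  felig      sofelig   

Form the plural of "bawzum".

"bawzum" ends in -m. The stems ending in -m (luplem → luasplem, botesum → boastesum, zafom → zaasfom) insert -as- after the first vowel.
So bawzum → baaswzum.

baaswzum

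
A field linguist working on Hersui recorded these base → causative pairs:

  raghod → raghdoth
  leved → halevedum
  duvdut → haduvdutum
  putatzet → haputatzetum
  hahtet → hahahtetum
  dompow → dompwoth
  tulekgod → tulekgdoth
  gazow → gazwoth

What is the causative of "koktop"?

koktpoth

"koktop" has last vowel 'o'. The stems whose last vowel is 'o' (gazow → gazwoth, dompow → dompwoth, raghod → raghdoth) delete the last vowel and add -oth.
So koktop → koktpoth.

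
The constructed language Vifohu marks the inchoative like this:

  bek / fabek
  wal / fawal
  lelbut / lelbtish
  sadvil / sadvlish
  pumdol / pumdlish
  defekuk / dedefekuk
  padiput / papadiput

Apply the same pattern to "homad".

wal and sadvil both end in -l yet inflect differently (fawal, sadvlish), so the final letter is not what conditions the rule; the number of vowels is.
"homad" has 2 vowels. The stems with 2 vowels (lelbut → lelbtish, sadvil → sadvlish, pumdol → pumdlish) delete the last vowel and add -ish.
So homad → homdish.

homdish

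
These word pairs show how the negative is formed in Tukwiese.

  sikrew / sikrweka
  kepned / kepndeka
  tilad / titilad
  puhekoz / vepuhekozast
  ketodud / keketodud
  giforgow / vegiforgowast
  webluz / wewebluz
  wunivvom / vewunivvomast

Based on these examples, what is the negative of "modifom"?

vemodifomast

sikrew and giforgow both end in -w yet inflect differently (sikrweka, vegiforgowast), so the final letter is not what conditions the rule; the last vowel is.
"modifom" has last vowel 'o'. The stems whose last vowel is 'o' (wunivvom → vewunivvomast, puhekoz → vepuhekozast, giforgow → vegiforgowast) add ve- … -ast around the stem.
So modifom → vemodifomast.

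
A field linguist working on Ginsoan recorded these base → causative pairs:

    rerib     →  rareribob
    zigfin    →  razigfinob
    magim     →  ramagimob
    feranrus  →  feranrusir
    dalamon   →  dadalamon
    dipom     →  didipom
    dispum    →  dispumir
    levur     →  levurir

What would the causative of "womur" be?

womurir

zigfin and dalamon both end in -n yet inflect differently (razigfinob, dadalamon), so the final letter is not what conditions the rule; the last vowel is.
"womur" has last vowel 'u'. The stems whose last vowel is 'u' (levur → levurir, feranrus → feranrusir, dispum → dispumir) add -ir.
So womur → womurir.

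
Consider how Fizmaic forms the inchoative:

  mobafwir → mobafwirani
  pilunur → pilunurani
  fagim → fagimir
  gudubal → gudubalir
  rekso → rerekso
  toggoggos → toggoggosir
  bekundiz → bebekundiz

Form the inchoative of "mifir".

mifirani

bekundiz and mobafwir both have last vowel 'i' yet inflect differently (bebekundiz, mobafwirani), so the last vowel is not what conditions the rule; the final letter is.
"mifir" ends in -r. The stems ending in -r (pilunur → pilunurani, mobafwir → mobafwirani) add -ani.
The other patterns: stems ending in -o or -z repeat the first consonant+vowel as a prefix; stems ending in -l, -m or -s add -ir.
So mifir → mifirani.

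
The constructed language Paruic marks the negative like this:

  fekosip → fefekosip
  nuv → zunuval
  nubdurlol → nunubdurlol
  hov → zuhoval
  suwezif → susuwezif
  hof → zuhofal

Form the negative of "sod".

suwezif and hof both end in -f yet inflect differently (susuwezif, zuhofal), so the final letter is not what conditions the rule; the number of vowels is.
"sod" has 1 vowel. The stems with 1 vowel (nuv → zunuval, hov → zuhoval, hof → zuhofal) add zu- … -al around the stem.
The other pattern: stems with 3 vowels repeat the first consonant+vowel as a prefix.
So sod → zusodal.

zusodal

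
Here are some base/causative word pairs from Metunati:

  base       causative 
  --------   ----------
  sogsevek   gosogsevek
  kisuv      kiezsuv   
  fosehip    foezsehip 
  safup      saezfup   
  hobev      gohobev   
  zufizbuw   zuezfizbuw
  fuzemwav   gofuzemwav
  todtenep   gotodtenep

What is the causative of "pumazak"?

"pumazak" has last vowel 'a'. The one such stem in the data (fuzemwav → gofuzemwav) adds the prefix go-, so the same rule applies.
The other pattern: stems whose last vowel is 'i' or 'u' insert -ez- after the first vowel.
So pumazak → gopumazak.

gopumazak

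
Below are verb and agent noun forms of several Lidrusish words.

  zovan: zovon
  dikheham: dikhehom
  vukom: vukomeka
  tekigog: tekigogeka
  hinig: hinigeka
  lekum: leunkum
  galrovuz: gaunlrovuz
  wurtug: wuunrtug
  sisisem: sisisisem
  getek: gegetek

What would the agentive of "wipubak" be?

wipubok

dikheham and vukom both end in -m yet inflect differently (dikhehom, vukomeka), so the final letter is not what conditions the rule; the last vowel is.
"wipubak" has last vowel 'a'. The stems whose last vowel is 'a' (zovan → zovon, dikheham → dikhehom) change the last vowel to 'o'.
So wipubak → wipubok.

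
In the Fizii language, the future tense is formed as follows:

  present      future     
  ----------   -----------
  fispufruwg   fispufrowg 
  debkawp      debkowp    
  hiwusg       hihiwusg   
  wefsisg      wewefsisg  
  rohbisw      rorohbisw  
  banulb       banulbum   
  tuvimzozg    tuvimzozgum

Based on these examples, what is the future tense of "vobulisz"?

vovobulisz

"vobulisz" has second-to-last letter 's'. The stems whose second-to-last letter is 's' (hiwusg → hihiwusg, wefsisg → wewefsisg, rohbisw → rorohbisw) repeat the first consonant+vowel as a prefix.
The other patterns: stems whose second-to-last letter is 'w' change the last vowel to 'o'; stems whose second-to-last letter is 'l' or 'z' add -um.
So vobulisz → vovobulisz.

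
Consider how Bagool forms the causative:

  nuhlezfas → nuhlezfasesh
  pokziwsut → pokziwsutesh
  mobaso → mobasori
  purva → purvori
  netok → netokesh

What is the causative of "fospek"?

"fospek" ends in a consonant. The stems ending in a consonant (netok → netokesh, pokziwsut → pokziwsutesh, nuhlezfas → nuhlezfasesh) add -esh.
The other pattern: stems ending in a vowel drop the final letter and add -ori.
So fospek → fospekesh.

fospekesh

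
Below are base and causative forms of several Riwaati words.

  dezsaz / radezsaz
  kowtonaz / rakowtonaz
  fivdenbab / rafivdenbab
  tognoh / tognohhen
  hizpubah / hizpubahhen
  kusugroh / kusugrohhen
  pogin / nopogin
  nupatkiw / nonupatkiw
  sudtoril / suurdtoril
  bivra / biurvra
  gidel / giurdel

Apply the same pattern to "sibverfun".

dezsaz and hizpubah both have last vowel 'a' yet inflect differently (radezsaz, hizpubahhen), so the last vowel is not what conditions the rule; the final letter is.
"sibverfun" ends in -n. The one such stem in the data (pogin → nopogin) adds the prefix no-, so the same rule applies.
So sibverfun → nosibverfun.

nosibverfun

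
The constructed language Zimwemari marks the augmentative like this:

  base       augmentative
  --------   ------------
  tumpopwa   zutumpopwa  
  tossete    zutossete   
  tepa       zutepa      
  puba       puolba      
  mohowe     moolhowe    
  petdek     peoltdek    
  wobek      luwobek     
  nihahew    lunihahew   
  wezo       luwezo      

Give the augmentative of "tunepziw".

tumpopwa and puba both end in -a yet inflect differently (zutumpopwa, puolba), so the final letter is not what conditions the rule; the first letter is.
"tunepziw" begins with t-. The stems beginning with t- (tumpopwa → zutumpopwa, tossete → zutossete, tepa → zutepa) add the prefix zu-.
The other patterns: stems beginning with m- or p- insert -ol- after the first vowel; stems beginning with n- or w- add the prefix lu-.
So tunepziw → zutunepziw.

zutunepziw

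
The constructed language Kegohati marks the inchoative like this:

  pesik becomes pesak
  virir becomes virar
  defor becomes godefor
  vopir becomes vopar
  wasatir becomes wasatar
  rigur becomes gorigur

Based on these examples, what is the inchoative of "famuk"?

gofamuk

wasatir and rigur both end in -r yet inflect differently (wasatar, gorigur), so the final letter is not what conditions the rule; the last vowel is.
"famuk" has last vowel 'u'. The one such stem in the data (rigur → gorigur) adds the prefix go-, so the same rule applies.
The other pattern: stems whose last vowel is 'i' change the last vowel to 'a'.
So famuk → gofamuk.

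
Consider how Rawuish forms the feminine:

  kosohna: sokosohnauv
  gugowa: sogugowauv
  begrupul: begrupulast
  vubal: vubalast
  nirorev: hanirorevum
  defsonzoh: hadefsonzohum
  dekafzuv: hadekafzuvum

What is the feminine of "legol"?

legolast

kosohna and vubal both have last vowel 'a' yet inflect differently (sokosohnauv, vubalast), so the last vowel is not what conditions the rule; the final letter is.
"legol" ends in -l. The stems ending in -l (begrupul → begrupulast, vubal → vubalast) add -ast.
The other patterns: stems ending in -a add so- … -uv around the stem; stems ending in -h or -v add ha- … -um around the stem.
So legol → legolast.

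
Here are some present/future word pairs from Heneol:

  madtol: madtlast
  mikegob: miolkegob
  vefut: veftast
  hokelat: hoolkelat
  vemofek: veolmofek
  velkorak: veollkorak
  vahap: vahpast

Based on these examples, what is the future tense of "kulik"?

kulkast

"kulik" has 2 vowels. The stems with 2 vowels (madtol → madtlast, vahap → vahpast, vefut → veftast) delete the last vowel and add -ast.
So kulik → kulkast.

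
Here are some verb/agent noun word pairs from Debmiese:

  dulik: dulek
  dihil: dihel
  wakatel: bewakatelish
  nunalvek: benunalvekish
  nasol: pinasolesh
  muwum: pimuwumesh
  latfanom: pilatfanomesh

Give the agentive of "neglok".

dihil and wakatel both end in -l yet inflect differently (dihel, bewakatelish), so the final letter is not what conditions the rule; the last vowel is.
"neglok" has last vowel 'o'. The stems whose last vowel is 'o' (nasol → pinasolesh, latfanom → pilatfanomesh) add pi- … -esh around the stem.
The other patterns: stems whose last vowel is 'i' change the last vowel to 'e'; stems whose last vowel is 'e' add be- … -ish around the stem.
So neglok → pineglokesh.

pineglokesh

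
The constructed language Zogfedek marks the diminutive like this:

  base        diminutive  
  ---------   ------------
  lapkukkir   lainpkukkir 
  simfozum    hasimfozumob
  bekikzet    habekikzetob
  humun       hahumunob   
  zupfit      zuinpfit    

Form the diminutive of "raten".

zupfit and bekikzet both end in -t yet inflect differently (zuinpfit, habekikzetob), so the final letter is not what conditions the rule; the last vowel is.
"raten" has last vowel 'e'. The one such stem in the data (bekikzet → habekikzetob) adds ha- … -ob around the stem, so the same rule applies.
So raten → haratenob.

haratenob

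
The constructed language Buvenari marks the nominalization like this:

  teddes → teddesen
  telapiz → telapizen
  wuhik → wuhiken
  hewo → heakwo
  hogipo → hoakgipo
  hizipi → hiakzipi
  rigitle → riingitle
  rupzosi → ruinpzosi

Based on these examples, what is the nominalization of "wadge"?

wadgeen

"wadge" begins with w-. The one such stem in the data (wuhik → wuhiken) adds -en, so the same rule applies.
The other patterns: stems beginning with h- insert -ak- after the first vowel; stems beginning with r- insert -in- after the first vowel.
So wadge → wadgeen.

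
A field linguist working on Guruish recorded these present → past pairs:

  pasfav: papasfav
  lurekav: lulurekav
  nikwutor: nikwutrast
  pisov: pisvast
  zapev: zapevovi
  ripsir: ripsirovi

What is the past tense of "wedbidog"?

"wedbidog" has last vowel 'o'. The stems whose last vowel is 'o' (nikwutor → nikwutrast, pisov → pisvast) delete the last vowel and add -ast.
The other patterns: stems whose last vowel is 'a' repeat the first consonant+vowel as a prefix; stems whose last vowel is 'e' or 'i' add -ovi.
So wedbidog → wedbidgast.

wedbidgast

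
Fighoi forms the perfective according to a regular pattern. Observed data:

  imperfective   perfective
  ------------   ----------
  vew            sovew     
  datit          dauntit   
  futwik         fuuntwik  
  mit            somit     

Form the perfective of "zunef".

zuunnef

mit and datit both end in -t yet inflect differently (somit, dauntit), so the final letter is not what conditions the rule; the number of vowels is.
"zunef" has 2 vowels. The stems with 2 vowels (futwik → fuuntwik, datit → dauntit) insert -un- after the first vowel.
The other pattern: stems with 1 vowel add the prefix so-.
So zunef → zuunnef.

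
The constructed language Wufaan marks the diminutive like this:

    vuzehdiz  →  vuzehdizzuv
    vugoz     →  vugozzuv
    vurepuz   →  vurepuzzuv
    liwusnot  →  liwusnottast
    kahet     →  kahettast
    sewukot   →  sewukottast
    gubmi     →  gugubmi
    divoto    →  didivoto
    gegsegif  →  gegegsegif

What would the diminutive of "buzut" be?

"buzut" ends in -t. The stems ending in -t (liwusnot → liwusnottast, kahet → kahettast, sewukot → sewukottast) double the final consonant and add -ast.
The other patterns: stems ending in -z double the final consonant and add -uv; stems ending in -f, -i or -o repeat the first consonant+vowel as a prefix.
So buzut → buzuttast.

buzuttast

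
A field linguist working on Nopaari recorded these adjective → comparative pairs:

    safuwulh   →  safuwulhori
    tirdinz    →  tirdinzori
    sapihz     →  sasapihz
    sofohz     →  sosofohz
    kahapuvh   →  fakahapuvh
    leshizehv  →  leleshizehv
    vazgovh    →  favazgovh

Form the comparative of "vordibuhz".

vovordibuhz

kahapuvh and safuwulh both end in -h yet inflect differently (fakahapuvh, safuwulhori), so the final letter is not what conditions the rule; the second-to-last letter is.
"vordibuhz" has second-to-last letter 'h'. The stems whose second-to-last letter is 'h' (sapihz → sasapihz, leshizehv → leleshizehv, sofohz → sosofohz) repeat the first consonant+vowel as a prefix.
The other patterns: stems whose second-to-last letter is 'v' add the prefix fa-; stems whose second-to-last letter is 'l' or 'n' add -ori.
So vordibuhz → vovordibuhz.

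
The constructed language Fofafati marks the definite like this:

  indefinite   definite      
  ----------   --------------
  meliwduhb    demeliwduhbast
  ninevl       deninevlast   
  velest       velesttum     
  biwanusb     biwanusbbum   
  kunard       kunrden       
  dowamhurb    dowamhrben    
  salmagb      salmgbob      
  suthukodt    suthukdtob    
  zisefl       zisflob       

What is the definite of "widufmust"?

widufmusttum

meliwduhb and biwanusb both end in -b yet inflect differently (demeliwduhbast, biwanusbbum), so the final letter is not what conditions the rule; the second-to-last letter is.
"widufmust" has second-to-last letter 's'. The stems whose second-to-last letter is 's' (velest → velesttum, biwanusb → biwanusbbum) double the final consonant and add -um.
So widufmust → widufmusttum.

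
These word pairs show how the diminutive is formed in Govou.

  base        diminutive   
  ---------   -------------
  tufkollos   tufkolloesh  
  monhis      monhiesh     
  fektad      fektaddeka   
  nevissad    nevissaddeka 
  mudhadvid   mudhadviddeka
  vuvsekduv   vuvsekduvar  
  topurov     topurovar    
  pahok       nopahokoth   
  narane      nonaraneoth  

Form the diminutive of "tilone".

monhis and mudhadvid both have last vowel 'i' yet inflect differently (monhiesh, mudhadviddeka), so the last vowel is not what conditions the rule; the final letter is.
"tilone" ends in -e. The one such stem in the data (narane → nonaraneoth) adds no- … -oth around the stem, so the same rule applies.
The other patterns: stems ending in -s drop the final letter and add -esh; stems ending in -d double the final consonant and add -eka; stems ending in -v add -ar.
So tilone → notiloneoth.

notiloneoth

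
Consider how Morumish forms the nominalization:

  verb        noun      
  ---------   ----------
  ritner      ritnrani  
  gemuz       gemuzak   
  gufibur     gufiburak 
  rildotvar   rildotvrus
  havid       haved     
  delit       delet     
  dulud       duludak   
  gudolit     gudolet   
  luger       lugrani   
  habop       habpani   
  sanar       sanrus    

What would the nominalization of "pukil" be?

gufibur and luger both end in -r yet inflect differently (gufiburak, lugrani), so the final letter is not what conditions the rule; the last vowel is.
"pukil" has last vowel 'i'. The stems whose last vowel is 'i' (gudolit → gudolet, havid → haved, delit → delet) change the last vowel to 'e'.
The other patterns: stems whose last vowel is 'u' add -ak; stems whose last vowel is 'e' or 'o' delete the last vowel and add -ani; stems whose last vowel is 'a' delete the last vowel and add -us.
So pukil → pukel.

pukel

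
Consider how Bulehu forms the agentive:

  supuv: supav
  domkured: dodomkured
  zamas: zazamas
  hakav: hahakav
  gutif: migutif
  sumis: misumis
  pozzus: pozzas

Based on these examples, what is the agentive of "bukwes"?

bubukwes

pozzus and sumis both end in -s yet inflect differently (pozzas, misumis), so the final letter is not what conditions the rule; the last vowel is.
"bukwes" has last vowel 'e'. The one such stem in the data (domkured → dodomkured) repeats the first consonant+vowel as a prefix (as do hakav, zamas), so the same rule applies.
The other patterns: stems whose last vowel is 'u' change the last vowel to 'a'; stems whose last vowel is 'i' add the prefix mi-.
So bukwes → bubukwes.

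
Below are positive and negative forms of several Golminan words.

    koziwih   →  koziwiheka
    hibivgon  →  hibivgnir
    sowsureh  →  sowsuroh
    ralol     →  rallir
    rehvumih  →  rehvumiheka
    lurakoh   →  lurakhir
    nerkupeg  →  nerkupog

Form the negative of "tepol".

teplir

rehvumih and sowsureh both end in -h yet inflect differently (rehvumiheka, sowsuroh), so the final letter is not what conditions the rule; the last vowel is.
"tepol" has last vowel 'o'. The stems whose last vowel is 'o' (ralol → rallir, hibivgon → hibivgnir, lurakoh → lurakhir) delete the last vowel and add -ir.
The other patterns: stems whose last vowel is 'i' add -eka; stems whose last vowel is 'e' change the last vowel to 'o'.
So tepol → teplir.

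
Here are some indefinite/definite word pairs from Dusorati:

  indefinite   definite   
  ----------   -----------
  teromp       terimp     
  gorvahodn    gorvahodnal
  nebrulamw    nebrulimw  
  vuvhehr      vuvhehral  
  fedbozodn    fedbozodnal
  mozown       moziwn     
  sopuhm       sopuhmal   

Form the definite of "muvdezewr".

muvdeziwr

fedbozodn and mozown both end in -n yet inflect differently (fedbozodnal, moziwn), so the final letter is not what conditions the rule; the second-to-last letter is.
"muvdezewr" has second-to-last letter 'w'. The one such stem in the data (mozown → moziwn) changes the last vowel to 'i' (as do nebrulamw, teromp), so the same rule applies.
The other pattern: stems whose second-to-last letter is 'd' or 'h' add -al.
So muvdezewr → muvdeziwr.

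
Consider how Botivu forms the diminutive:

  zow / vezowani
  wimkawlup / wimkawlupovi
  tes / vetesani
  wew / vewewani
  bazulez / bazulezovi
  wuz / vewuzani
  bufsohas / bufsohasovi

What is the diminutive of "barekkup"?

barekkupovi

wuz and bazulez both end in -z yet inflect differently (vewuzani, bazulezovi), so the final letter is not what conditions the rule; the number of vowels is.
"barekkup" has 3 vowels. The stems with 3 vowels (wimkawlup → wimkawlupovi, bazulez → bazulezovi, bufsohas → bufsohasovi) add -ovi.
So barekkup → barekkupovi.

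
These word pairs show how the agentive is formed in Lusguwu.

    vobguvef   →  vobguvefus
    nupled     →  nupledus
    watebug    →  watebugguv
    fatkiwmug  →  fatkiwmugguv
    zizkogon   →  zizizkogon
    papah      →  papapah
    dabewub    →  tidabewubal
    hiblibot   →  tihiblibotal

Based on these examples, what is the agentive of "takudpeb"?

titakudpebal

watebug and dabewub both have last vowel 'u' yet inflect differently (watebugguv, tidabewubal), so the last vowel is not what conditions the rule; the final letter is.
"takudpeb" ends in -b. The one such stem in the data (dabewub → tidabewubal) adds ti- … -al around the stem, so the same rule applies.
The other patterns: stems ending in -d or -f add -us; stems ending in -g double the final consonant and add -uv; stems ending in -h or -n repeat the first consonant+vowel as a prefix.
So takudpeb → titakudpebal.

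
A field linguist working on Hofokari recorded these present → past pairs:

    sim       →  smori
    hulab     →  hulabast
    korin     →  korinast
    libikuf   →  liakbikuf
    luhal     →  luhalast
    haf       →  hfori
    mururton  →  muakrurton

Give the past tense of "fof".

ffori

haf and libikuf both end in -f yet inflect differently (hfori, liakbikuf), so the final letter is not what conditions the rule; the number of vowels is.
"fof" has 1 vowel. The stems with 1 vowel (sim → smori, haf → hfori) delete the last vowel and add -ori.
The other patterns: stems with 2 vowels add -ast; stems with 3 vowels insert -ak- after the first vowel.
So fof → ffori.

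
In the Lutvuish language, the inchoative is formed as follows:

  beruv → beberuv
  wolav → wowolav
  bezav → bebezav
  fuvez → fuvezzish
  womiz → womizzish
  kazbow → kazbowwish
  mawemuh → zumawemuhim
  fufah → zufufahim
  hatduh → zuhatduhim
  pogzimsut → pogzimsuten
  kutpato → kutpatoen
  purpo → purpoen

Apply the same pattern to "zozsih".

zuzozsihim

beruv and mawemuh both have last vowel 'u' yet inflect differently (beberuv, zumawemuhim), so the last vowel is not what conditions the rule; the final letter is.
"zozsih" ends in -h. The stems ending in -h (mawemuh → zumawemuhim, fufah → zufufahim, hatduh → zuhatduhim) add zu- … -im around the stem.
The other patterns: stems ending in -v repeat the first consonant+vowel as a prefix; stems ending in -w or -z double the final consonant and add -ish; stems ending in -o or -t add -en.
So zozsih → zuzozsihim.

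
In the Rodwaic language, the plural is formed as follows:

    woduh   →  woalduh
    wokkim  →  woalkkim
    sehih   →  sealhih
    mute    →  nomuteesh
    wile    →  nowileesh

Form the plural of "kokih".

koalkih

woduh and wile both begin with w- yet inflect differently (woalduh, nowileesh), so the first letter is not what conditions the rule; whether the stem ends in a vowel or a consonant is.
"kokih" ends in a consonant. The stems ending in a consonant (woduh → woalduh, wokkim → woalkkim, sehih → sealhih) insert -al- after the first vowel.
So kokih → koalkih.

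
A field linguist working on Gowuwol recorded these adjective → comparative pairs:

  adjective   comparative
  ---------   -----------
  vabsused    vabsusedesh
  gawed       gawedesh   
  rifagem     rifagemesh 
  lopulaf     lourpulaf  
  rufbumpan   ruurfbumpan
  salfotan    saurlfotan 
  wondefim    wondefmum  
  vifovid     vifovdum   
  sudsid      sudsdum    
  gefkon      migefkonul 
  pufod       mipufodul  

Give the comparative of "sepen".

rifagem and wondefim both end in -m yet inflect differently (rifagemesh, wondefmum), so the final letter is not what conditions the rule; the last vowel is.
"sepen" has last vowel 'e'. The stems whose last vowel is 'e' (vabsused → vabsusedesh, gawed → gawedesh, rifagem → rifagemesh) add -esh.
The other patterns: stems whose last vowel is 'a' insert -ur- after the first vowel; stems whose last vowel is 'i' delete the last vowel and add -um; stems whose last vowel is 'o' add mi- … -ul around the stem.
So sepen → sepenesh.

sepenesh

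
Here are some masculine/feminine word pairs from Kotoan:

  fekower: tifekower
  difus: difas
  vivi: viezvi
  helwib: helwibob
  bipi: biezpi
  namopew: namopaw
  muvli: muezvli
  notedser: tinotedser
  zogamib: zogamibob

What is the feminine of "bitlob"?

namopew and notedser both have last vowel 'e' yet inflect differently (namopaw, tinotedser), so the last vowel is not what conditions the rule; the final letter is.
"bitlob" ends in -b. The stems ending in -b (helwib → helwibob, zogamib → zogamibob) add -ob.
The other patterns: stems ending in -s or -w change the last vowel to 'a'; stems ending in -r add the prefix ti-; stems ending in -i insert -ez- after the first vowel.
So bitlob → bitlobob.

bitlobob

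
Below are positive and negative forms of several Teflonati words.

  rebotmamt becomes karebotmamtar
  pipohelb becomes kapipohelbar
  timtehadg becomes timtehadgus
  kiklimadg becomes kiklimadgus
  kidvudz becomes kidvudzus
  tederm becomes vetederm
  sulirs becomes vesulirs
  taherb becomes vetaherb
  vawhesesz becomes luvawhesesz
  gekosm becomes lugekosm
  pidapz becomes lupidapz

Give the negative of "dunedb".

dunedbus

"dunedb" has second-to-last letter 'd'. The stems whose second-to-last letter is 'd' (timtehadg → timtehadgus, kiklimadg → kiklimadgus, kidvudz → kidvudzus) add -us.
The other patterns: stems whose second-to-last letter is 'l' or 'm' add ka- … -ar around the stem; stems whose second-to-last letter is 'r' add the prefix ve-; stems whose second-to-last letter is 'p' or 's' add the prefix lu-.
So dunedb → dunedbus.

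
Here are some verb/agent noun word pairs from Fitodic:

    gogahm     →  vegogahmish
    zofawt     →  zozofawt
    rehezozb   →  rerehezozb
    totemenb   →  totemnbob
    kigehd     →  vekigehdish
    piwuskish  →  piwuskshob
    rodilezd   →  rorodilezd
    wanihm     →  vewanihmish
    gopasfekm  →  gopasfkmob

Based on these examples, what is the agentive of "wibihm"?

vewibihmish

rodilezd and kigehd both end in -d yet inflect differently (rorodilezd, vekigehdish), so the final letter is not what conditions the rule; the second-to-last letter is.
"wibihm" has second-to-last letter 'h'. The stems whose second-to-last letter is 'h' (gogahm → vegogahmish, kigehd → vekigehdish, wanihm → vewanihmish) add ve- … -ish around the stem.
The other patterns: stems whose second-to-last letter is 'w' or 'z' repeat the first consonant+vowel as a prefix; stems whose second-to-last letter is 'k', 'n' or 's' delete the last vowel and add -ob.
So wibihm → vewibihmish.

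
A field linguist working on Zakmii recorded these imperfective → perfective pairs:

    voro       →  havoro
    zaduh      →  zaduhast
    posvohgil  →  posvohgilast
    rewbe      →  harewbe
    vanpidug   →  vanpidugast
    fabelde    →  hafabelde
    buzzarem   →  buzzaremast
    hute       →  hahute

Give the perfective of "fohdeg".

"fohdeg" ends in a consonant. The stems ending in a consonant (buzzarem → buzzaremast, zaduh → zaduhast, vanpidug → vanpidugast) add -ast.
The other pattern: stems ending in a vowel add the prefix ha-.
So fohdeg → fohdegast.

fohdegast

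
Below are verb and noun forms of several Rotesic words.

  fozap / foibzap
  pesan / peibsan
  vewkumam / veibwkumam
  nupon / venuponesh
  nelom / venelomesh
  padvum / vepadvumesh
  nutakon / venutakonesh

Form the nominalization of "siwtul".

vesiwtulesh

pesan and nupon both end in -n yet inflect differently (peibsan, venuponesh), so the final letter is not what conditions the rule; the last vowel is.
"siwtul" has last vowel 'u'. The one such stem in the data (padvum → vepadvumesh) adds ve- … -esh around the stem, so the same rule applies.
So siwtul → vesiwtulesh.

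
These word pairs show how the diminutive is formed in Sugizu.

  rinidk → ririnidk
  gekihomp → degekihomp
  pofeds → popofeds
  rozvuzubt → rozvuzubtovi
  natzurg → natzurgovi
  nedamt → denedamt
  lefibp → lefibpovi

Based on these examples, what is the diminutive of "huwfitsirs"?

huwfitsirsovi

nedamt and rozvuzubt both end in -t yet inflect differently (denedamt, rozvuzubtovi), so the final letter is not what conditions the rule; the second-to-last letter is.
"huwfitsirs" has second-to-last letter 'r'. The one such stem in the data (natzurg → natzurgovi) adds -ovi, so the same rule applies.
The other patterns: stems whose second-to-last letter is 'm' add the prefix de-; stems whose second-to-last letter is 'd' repeat the first consonant+vowel as a prefix.
So huwfitsirs → huwfitsirsovi.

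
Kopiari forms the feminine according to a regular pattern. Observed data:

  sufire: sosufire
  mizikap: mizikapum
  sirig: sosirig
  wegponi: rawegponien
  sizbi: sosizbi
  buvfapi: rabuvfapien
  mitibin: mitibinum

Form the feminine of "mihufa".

sizbi and buvfapi both end in -i yet inflect differently (sosizbi, rabuvfapien), so the final letter is not what conditions the rule; the first letter is.
"mihufa" begins with m-. The stems beginning with m- (mitibin → mitibinum, mizikap → mizikapum) add -um.
So mihufa → mihufaum.

mihufaum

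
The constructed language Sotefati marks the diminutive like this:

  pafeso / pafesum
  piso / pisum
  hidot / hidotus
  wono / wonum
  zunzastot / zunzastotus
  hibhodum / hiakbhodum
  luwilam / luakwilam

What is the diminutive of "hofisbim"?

"hofisbim" ends in -m. The stems ending in -m (hibhodum → hiakbhodum, luwilam → luakwilam) insert -ak- after the first vowel.
The other patterns: stems ending in -t add -us; stems ending in -o drop the final letter and add -um.
So hofisbim → hoakfisbim.

hoakfisbim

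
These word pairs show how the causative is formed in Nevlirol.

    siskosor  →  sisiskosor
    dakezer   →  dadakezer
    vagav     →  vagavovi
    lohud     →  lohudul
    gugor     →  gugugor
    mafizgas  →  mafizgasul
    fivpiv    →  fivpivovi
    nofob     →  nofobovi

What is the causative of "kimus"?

siskosor and nofob both have last vowel 'o' yet inflect differently (sisiskosor, nofobovi), so the last vowel is not what conditions the rule; the final letter is.
"kimus" ends in -s. The one such stem in the data (mafizgas → mafizgasul) adds -ul, so the same rule applies.
The other patterns: stems ending in -r repeat the first consonant+vowel as a prefix; stems ending in -b or -v add -ovi.
So kimus → kimusul.

kimusul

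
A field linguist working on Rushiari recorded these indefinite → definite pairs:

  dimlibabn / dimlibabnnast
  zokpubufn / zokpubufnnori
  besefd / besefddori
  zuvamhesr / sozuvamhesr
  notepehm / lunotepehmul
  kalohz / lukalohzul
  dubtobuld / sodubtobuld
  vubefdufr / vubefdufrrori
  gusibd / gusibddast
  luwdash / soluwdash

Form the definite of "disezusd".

dubtobuld and gusibd both end in -d yet inflect differently (sodubtobuld, gusibddast), so the final letter is not what conditions the rule; the second-to-last letter is.
"disezusd" has second-to-last letter 's'. The stems whose second-to-last letter is 's' (luwdash → soluwdash, zuvamhesr → sozuvamhesr) add the prefix so-.
The other patterns: stems whose second-to-last letter is 'h' add lu- … -ul around the stem; stems whose second-to-last letter is 'b' double the final consonant and add -ast; stems whose second-to-last letter is 'f' double the final consonant and add -ori.
So disezusd → sodisezusd.

sodisezusd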